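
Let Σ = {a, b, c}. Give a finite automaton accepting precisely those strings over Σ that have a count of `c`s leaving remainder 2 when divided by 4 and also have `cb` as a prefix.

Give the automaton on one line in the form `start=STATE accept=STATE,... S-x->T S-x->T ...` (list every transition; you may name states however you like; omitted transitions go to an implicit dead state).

Build one automaton per condition and run them in lockstep. The first has 4 states tracking the count of `c`s modulo 4; the second has 4 states tracking whether the input so far still matches the prefix `cb`. A product state is a pair (one from each), accepting exactly when both do. Minimizing collapses redundant product states.
        a   b   c  
>  S0   S1  S1  S2 
   S1   S1  S1  S1 
   S2   S1  S3  S1 
   S3   S3  S3  S4 
 * S4   S4  S4  S5 
   S5   S5  S5  S6 
   S6   S6  S6  S3 
(> = start, * = accepting)

start=S0 accept=S4 S0-a->S1 S0-b->S1 S0-c->S2 S1-a->S1 S1-b->S1 S1-c->S1 S2-a->S1 S2-b->S3 S2-c->S1 S3-a->S3 S3-b->S3 S3-c->S4 S4-a->S4 S4-b->S4 S4-c->S5 S5-a->S5 S5-b->S5 S5-c->S6 S6-a->S6 S6-b->S6 S6-c->S3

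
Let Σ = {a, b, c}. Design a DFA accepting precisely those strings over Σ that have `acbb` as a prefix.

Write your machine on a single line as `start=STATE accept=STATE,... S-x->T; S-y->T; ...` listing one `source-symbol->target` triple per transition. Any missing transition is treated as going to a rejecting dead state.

start=q0; accept=q4; q0-a->q1; q0-b->q5; q0-c->q5; q1-a->q5; q1-b->q5; q1-c->q2; q2-a->q5; q2-b->q3; q2-c->q5; q3-a->q5; q3-b->q4; q3-c->q5; q4-a->q4; q4-b->q4; q4-c->q4; q5-a->q5; q5-b->q5; q5-c->q5

Walk along `acbb` while the input agrees: from q0 take `a` to q1, and so on. Any deviation drops to the rejecting sink q5. Once q4 is reached the prefix is confirmed and every continuation is accepted.
A 6-state machine:
        a   b   c  
>  q0   q1  q5  q5 
   q1   q5  q5  q2 
   q2   q5  q3  q5 
   q3   q5  q4  q5 
 * q4   q4  q4  q4 
   q5   q5  q5  q5 
(> = start, * = accepting)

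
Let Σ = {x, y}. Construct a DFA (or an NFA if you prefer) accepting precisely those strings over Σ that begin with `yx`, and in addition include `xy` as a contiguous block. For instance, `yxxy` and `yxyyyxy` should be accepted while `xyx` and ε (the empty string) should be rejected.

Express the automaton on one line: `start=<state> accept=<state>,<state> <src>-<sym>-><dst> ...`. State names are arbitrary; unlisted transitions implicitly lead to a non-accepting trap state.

start=q0 accept=q4 q0-x->q1 q0-y->q2 q1-x->q1 q1-y->q1 q2-x->q3 q2-y->q1 q3-x->q3 q3-y->q4 q4-x->q4 q4-y->q4

Build one automaton per condition and run them in lockstep. The first has 4 states tracking whether the input so far still matches the prefix `yx`; the second has 3 states tracking whether and how much of `xy` has been seen. A product state is a pair (one from each), accepting exactly when both do. Equivalent product states are then merged.
With 5 states:
        x   y  
>  q0   q1  q2 
   q1   q1  q1 
   q2   q3  q1 
   q3   q3  q4 
 * q4   q4  q4 
(> = start, * = accepting)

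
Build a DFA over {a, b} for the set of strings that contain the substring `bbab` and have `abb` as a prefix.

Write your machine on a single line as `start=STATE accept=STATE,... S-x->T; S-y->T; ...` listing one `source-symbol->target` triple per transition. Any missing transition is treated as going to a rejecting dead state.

start=q0; accept=q11; q0-a->q1; q0-b->q2; q1-a->q3; q1-b->q4; q2-a->q3; q2-b->q5; q3-a->q3; q3-b->q2; q4-a->q3; q4-b->q6; q5-a->q7; q5-b->q5; q6-a->q8; q6-b->q6; q7-a->q3; q7-b->q9; q8-a->q10; q8-b->q11; q9-a->q9; q9-b->q9; q10-a->q10; q10-b->q12; q11-a->q11; q11-b->q11; q12-a->q10; q12-b->q6

Run two small machines in parallel and take their product. One (5 states) tracks whether and how much of `bbab` has been seen; the other (5 states) tracks whether the input so far still matches the prefix `abb`. Each combined state is a pair, one component from each; accept when both components accept.
13 states suffice.
          a    b  
>  q0     q1   q2 
   q1     q3   q4 
   q2     q3   q5 
   q3     q3   q2 
   q4     q3   q6 
   q5     q7   q5 
   q6     q8   q6 
   q7     q3   q9 
   q8    q10  q11 
   q9     q9   q9 
   q10   q10  q12 
 * q11   q11  q11 
   q12   q10   q6 
(> = start, * = accepting)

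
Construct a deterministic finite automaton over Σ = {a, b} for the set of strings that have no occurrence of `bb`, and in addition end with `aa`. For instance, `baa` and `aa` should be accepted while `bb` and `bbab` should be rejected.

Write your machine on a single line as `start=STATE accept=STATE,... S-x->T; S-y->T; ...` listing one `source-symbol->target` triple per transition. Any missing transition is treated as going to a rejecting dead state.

Build one automaton per condition and run them in lockstep. One (3 states) tracks partial matches of the forbidden pattern `bb`; the other (3 states) tracks how much of the suffix `aa` has currently been matched. Each combined state is a pair, one component from each; accept when both components accept. Minimizing collapses redundant product states.
A 5-state machine:
        a   b  
>  q0   q1  q2 
   q1   q3  q2 
   q2   q1  q4 
 * q3   q3  q2 
   q4   q4  q4 
(> = start, * = accepting)

start=q0; accept=q3; q0-a->q1; q0-b->q2; q1-a->q3; q1-b->q2; q2-a->q1; q2-b->q4; q3-a->q3; q3-b->q2; q4-a->q4; q4-b->q4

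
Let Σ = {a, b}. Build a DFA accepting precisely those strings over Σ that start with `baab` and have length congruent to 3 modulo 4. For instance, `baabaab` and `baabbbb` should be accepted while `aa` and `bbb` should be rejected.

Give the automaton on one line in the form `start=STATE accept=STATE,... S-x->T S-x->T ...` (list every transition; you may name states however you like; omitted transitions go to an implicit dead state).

Handle the two conditions separately and then intersect. One (6 states) tracks whether the input so far still matches the prefix `baab`; the other (4 states) tracks the input length modulo 4. Each combined state is a pair, one component from each; accept when both components accept.
12 states suffice.
          a    b  
>  S0     S1   S2 
   S1     S3   S3 
   S2     S4   S3 
   S3     S5   S5 
   S4     S6   S5 
   S5     S7   S7 
   S6     S7   S8 
   S7     S1   S1 
   S8     S9   S9 
   S9    S10  S10 
   S10   S11  S11 
 * S11    S8   S8 
(> = start, * = accepting)

start=S0 accept=S11 S0-a->S1 S0-b->S2 S1-a->S3 S1-b->S3 S2-a->S4 S2-b->S3 S3-a->S5 S3-b->S5 S4-a->S6 S4-b->S5 S5-a->S7 S5-b->S7 S6-a->S7 S6-b->S8 S7-a->S1 S7-b->S1 S8-a->S9 S8-b->S9 S9-a->S10 S9-b->S10 S10-a->S11 S10-b->S11 S11-a->S8 S11-b->S8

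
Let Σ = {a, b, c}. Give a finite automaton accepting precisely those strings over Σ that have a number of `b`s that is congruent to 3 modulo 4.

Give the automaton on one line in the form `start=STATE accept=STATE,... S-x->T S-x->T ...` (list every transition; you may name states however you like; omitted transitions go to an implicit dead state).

The only thing that matters is how many `b`s have appeared, reduced mod 4. Use one state per residue: s0 for 0, …, s3 for 3. Reading `b` moves to the next residue; anything else stays put. s3 is accepting.
With 4 states:
        a   b   c  
>  s0   s0  s1  s0 
   s1   s1  s2  s1 
   s2   s2  s3  s2 
 * s3   s3  s0  s3 
(> = start, * = accepting)

start=s0 accept=s3 s0-a->s0 s0-b->s1 s0-c->s0 s1-a->s1 s1-b->s2 s1-c->s1 s2-a->s2 s2-b->s3 s2-c->s2 s3-a->s3 s3-b->s0 s3-c->s3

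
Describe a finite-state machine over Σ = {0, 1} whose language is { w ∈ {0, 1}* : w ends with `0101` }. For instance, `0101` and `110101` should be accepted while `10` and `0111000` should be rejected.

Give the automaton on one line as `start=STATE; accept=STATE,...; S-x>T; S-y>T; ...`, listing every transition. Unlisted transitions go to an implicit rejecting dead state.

Remember how much of `0101` the current input suffix matches. State q0 means no match yet; q1 means the last symbol is `0`; q2 means the last 2 symbols are `01`; q3 means the last 3 symbols are `010`; q4 means the last 4 symbols are `0101`. Only q4 accepts. On a mismatch, fall back to the longest proper suffix that is still a prefix of `0101`.
        0   1  
>  q0   q1  q0 
   q1   q1  q2 
   q2   q3  q0 
   q3   q1  q4 
 * q4   q3  q0 
(> = start, * = accepting)

start=q0; accept=q4; q0-0>q1; q0-1>q0; q1-0>q1; q1-1>q2; q2-0>q3; q2-1>q0; q3-0>q1; q3-1>q4; q4-0>q3; q4-1>q0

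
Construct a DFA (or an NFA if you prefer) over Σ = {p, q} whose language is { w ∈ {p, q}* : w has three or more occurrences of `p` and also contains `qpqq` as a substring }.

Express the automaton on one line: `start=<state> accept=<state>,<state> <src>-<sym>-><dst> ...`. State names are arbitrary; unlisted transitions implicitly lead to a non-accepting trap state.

Build one automaton per condition and run them in lockstep. One (5 states) tracks the count of `p`s, saturating at 4; the other (5 states) tracks whether and how much of `qpqq` has been seen. Each combined state is a pair, one component from each; accept when both components accept. Minimizing collapses redundant product states.
With 15 states:
          p    q  
>  s0     s1   s2 
   s1     s3   s4 
   s2     s5   s2 
   s3     s3   s6 
   s4     s7   s4 
   s5     s3   s8 
   s6     s9   s6 
   s7     s3  s10 
   s8     s7  s11 
   s9     s3  s12 
   s10    s9  s13 
   s11   s13  s11 
   s12    s9  s14 
   s13   s14  s13 
 * s14   s14  s14 
(> = start, * = accepting)

start=s0 accept=s14 s0-p->s1 s0-q->s2 s1-p->s3 s1-q->s4 s2-p->s5 s2-q->s2 s3-p->s3 s3-q->s6 s4-p->s7 s4-q->s4 s5-p->s3 s5-q->s8 s6-p->s9 s6-q->s6 s7-p->s3 s7-q->s10 s8-p->s7 s8-q->s11 s9-p->s3 s9-q->s12 s10-p->s9 s10-q->s13 s11-p->s13 s11-q->s11 s12-p->s9 s12-q->s14 s13-p->s14 s13-q->s13 s14-p->s14 s14-q->s14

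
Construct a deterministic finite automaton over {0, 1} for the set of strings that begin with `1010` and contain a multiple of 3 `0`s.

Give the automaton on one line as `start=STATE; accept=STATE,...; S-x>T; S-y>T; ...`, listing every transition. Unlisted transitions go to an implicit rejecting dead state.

start=q0; accept=q8; q0-0>q1; q0-1>q2; q1-0>q3; q1-1>q1; q2-0>q4; q2-1>q5; q3-0>q5; q3-1>q3; q4-0>q3; q4-1>q6; q5-0>q1; q5-1>q5; q6-0>q7; q6-1>q1; q7-0>q8; q7-1>q7; q8-0>q9; q8-1>q8; q9-0>q7; q9-1>q9

Run two small machines in parallel and take their product. The first has 6 states tracking whether the input so far still matches the prefix `1010`; the second has 3 states tracking the count of `0`s modulo 3. A product state is a pair (one from each), accepting exactly when both do.
10 states suffice.
        0   1  
>  q0   q1  q2 
   q1   q3  q1 
   q2   q4  q5 
   q3   q5  q3 
   q4   q3  q6 
   q5   q1  q5 
   q6   q7  q1 
   q7   q8  q7 
 * q8   q9  q8 
   q9   q7  q9 
(> = start, * = accepting)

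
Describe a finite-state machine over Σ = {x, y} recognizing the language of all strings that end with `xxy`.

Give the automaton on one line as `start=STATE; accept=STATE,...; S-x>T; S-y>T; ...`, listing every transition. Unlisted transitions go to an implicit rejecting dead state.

Remember how much of `xxy` the current input suffix matches. State q0 means no match yet; q1 means the last symbol is `x`; q2 means the last 2 symbols are `xx`; q3 means the last 3 symbols are `xxy`. Only q3 accepts. On a mismatch, fall back to the longest proper suffix that is still a prefix of `xxy`.
A 4-state machine:
        x   y  
>  q0   q1  q0 
   q1   q2  q0 
   q2   q2  q3 
 * q3   q1  q0 
(> = start, * = accepting)

start=q0; accept=q3; q0-x>q1; q0-y>q0; q1-x>q2; q1-y>q0; q2-x>q2; q2-y>q3; q3-x>q1; q3-y>q0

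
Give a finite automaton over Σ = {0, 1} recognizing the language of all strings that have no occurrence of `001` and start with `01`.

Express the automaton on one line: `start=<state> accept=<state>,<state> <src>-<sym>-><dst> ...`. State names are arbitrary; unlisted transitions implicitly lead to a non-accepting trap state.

start=q0 accept=q3,q4,q5 q0-0->q1 q0-1->q2 q1-0->q2 q1-1->q3 q2-0->q2 q2-1->q2 q3-0->q4 q3-1->q3 q4-0->q5 q4-1->q3 q5-0->q5 q5-1->q2

Handle the two conditions separately and then intersect. One (4 states) tracks partial matches of the forbidden pattern `001`; the other (4 states) tracks whether the input so far still matches the prefix `01`. Each combined state is a pair, one component from each; accept when both components accept. Equivalent product states are then merged.
        0   1  
>  q0   q1  q2 
   q1   q2  q3 
   q2   q2  q2 
 * q3   q4  q3 
 * q4   q5  q3 
 * q5   q5  q2 
(> = start, * = accepting)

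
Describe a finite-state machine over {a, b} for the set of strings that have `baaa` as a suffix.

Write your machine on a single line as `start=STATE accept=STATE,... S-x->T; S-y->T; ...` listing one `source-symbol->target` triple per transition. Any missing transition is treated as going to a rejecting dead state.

start=S0; accept=S4; S0-a->S0; S0-b->S1; S1-a->S2; S1-b->S1; S2-a->S3; S2-b->S1; S3-a->S4; S3-b->S1; S4-a->S0; S4-b->S1

Let each state record the length of the longest suffix of the input read so far that is also a prefix of `baaa`. S1 means the last symbol is `b`; S2 means the last 2 symbols are `ba`; S3 means the last 3 symbols are `baa`; S4 means the last 4 symbols are `baaa`. Accept only at S4, where the string currently ends in `baaa`.
With 5 states:
        a   b  
>  S0   S0  S1 
   S1   S2  S1 
   S2   S3  S1 
   S3   S4  S1 
 * S4   S0  S1 
(> = start, * = accepting)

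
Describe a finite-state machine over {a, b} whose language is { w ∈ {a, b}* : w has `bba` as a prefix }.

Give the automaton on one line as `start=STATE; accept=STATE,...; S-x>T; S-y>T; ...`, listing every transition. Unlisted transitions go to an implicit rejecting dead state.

Check the first 3 symbols one by one: s0 through s2 record how many have matched `bba` so far; any wrong symbol goes to the dead state s4. After all 3 match we enter the accepting sink s3.
A 5-state machine:
        a   b  
>  s0   s4  s1 
   s1   s4  s2 
   s2   s3  s4 
 * s3   s3  s3 
   s4   s4  s4 
(> = start, * = accepting)

start=s0; accept=s3; s0-a>s4; s0-b>s1; s1-a>s4; s1-b>s2; s2-a>s3; s2-b>s4; s3-a>s3; s3-b>s3; s4-a>s4; s4-b>s4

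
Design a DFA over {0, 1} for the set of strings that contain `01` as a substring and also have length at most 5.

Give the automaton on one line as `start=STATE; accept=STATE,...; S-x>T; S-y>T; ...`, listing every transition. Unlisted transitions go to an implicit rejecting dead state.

Handle the two conditions separately and then intersect. One (3 states) tracks whether and how much of `01` has been seen; the other (7 states) tracks the input length, saturating at 6. Each combined state is a pair, one component from each; accept when both components accept.
18 states suffice.
          0    1  
>  q0     q1   q2 
   q1     q3   q4 
   q2     q3   q5 
   q3     q6   q7 
 * q4     q7   q7 
   q5     q6   q8 
   q6     q9  q10 
 * q7    q10  q10 
   q8     q9  q11 
   q9    q12  q13 
 * q10   q13  q13 
   q11   q12  q14 
   q12   q15  q16 
 * q13   q16  q16 
   q14   q15  q17 
   q15   q15  q16 
   q16   q16  q16 
   q17   q15  q17 
(> = start, * = accepting)

start=q0; accept=q4,q7,q10,q13; q0-0>q1; q0-1>q2; q1-0>q3; q1-1>q4; q2-0>q3; q2-1>q5; q3-0>q6; q3-1>q7; q4-0>q7; q4-1>q7; q5-0>q6; q5-1>q8; q6-0>q9; q6-1>q10; q7-0>q10; q7-1>q10; q8-0>q9; q8-1>q11; q9-0>q12; q9-1>q13; q10-0>q13; q10-1>q13; q11-0>q12; q11-1>q14; q12-0>q15; q12-1>q16; q13-0>q16; q13-1>q16; q14-0>q15; q14-1>q17; q15-0>q15; q15-1>q16; q16-0>q16; q16-1>q16; q17-0>q15; q17-1>q17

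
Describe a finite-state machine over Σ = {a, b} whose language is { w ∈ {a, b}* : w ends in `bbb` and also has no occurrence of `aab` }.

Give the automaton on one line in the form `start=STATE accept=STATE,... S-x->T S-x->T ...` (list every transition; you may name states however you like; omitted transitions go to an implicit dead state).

Build one automaton per condition and run them in lockstep. One (4 states) tracks how much of the suffix `bbb` has currently been matched; the other (4 states) tracks partial matches of the forbidden pattern `aab`. Each combined state is a pair, one component from each; accept when both components accept. Equivalent product states are then merged.
A 6-state machine:
        a   b  
>  s0   s1  s2 
   s1   s3  s2 
   s2   s1  s4 
   s3   s3  s3 
   s4   s1  s5 
 * s5   s1  s5 
(> = start, * = accepting)

start=s0 accept=s5 s0-a->s1 s0-b->s2 s1-a->s3 s1-b->s2 s2-a->s1 s2-b->s4 s3-a->s3 s3-b->s3 s4-a->s1 s4-b->s5 s5-a->s1 s5-b->s5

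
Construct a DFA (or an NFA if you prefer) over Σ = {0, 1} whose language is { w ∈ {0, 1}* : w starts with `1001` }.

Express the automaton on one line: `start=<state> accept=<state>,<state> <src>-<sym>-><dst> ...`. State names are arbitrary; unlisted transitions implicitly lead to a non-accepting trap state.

Check the first 4 symbols one by one: s0 through s3 record how many have matched `1001` so far; any wrong symbol goes to the dead state s5. After all 4 match we enter the accepting sink s4.
A 6-state machine:
        0   1  
>  s0   s5  s1 
   s1   s2  s5 
   s2   s3  s5 
   s3   s5  s4 
 * s4   s4  s4 
   s5   s5  s5 
(> = start, * = accepting)

start=s0 accept=s4 s0-0->s5 s0-1->s1 s1-0->s2 s1-1->s5 s2-0->s3 s2-1->s5 s3-0->s5 s3-1->s4 s4-0->s4 s4-1->s4 s5-0->s5 s5-1->s5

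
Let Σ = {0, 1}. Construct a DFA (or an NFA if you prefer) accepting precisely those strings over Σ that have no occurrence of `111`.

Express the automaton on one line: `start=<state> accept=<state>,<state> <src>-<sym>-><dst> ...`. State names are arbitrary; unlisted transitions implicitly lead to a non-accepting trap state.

Track partial matches of the forbidden pattern `111`. State S3 is a dead state reached once `111` has occurred; every other state accepts. S0 means no part of `111` is currently matched.
4 states suffice.
        0   1  
>* S0   S0  S1 
 * S1   S0  S2 
 * S2   S0  S3 
   S3   S3  S3 
(> = start, * = accepting)

start=S0 accept=S0,S1,S2 S0-0->S0 S0-1->S1 S1-0->S0 S1-1->S2 S2-0->S0 S2-1->S3 S3-0->S3 S3-1->S3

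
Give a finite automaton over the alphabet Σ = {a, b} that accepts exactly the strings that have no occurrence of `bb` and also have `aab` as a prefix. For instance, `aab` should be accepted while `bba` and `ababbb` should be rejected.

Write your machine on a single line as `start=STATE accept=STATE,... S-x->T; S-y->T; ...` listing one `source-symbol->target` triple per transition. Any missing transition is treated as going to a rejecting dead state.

start=q0; accept=q6,q7; q0-a->q1; q0-b->q2; q1-a->q3; q1-b->q2; q2-a->q4; q2-b->q5; q3-a->q4; q3-b->q6; q4-a->q4; q4-b->q2; q5-a->q5; q5-b->q5; q6-a->q7; q6-b->q8; q7-a->q7; q7-b->q6; q8-a->q8; q8-b->q8

Run two small machines in parallel and take their product. One (3 states) tracks partial matches of the forbidden pattern `bb`; the other (5 states) tracks whether the input so far still matches the prefix `aab`. Each combined state is a pair, one component from each; accept when both components accept.
        a   b  
>  q0   q1  q2 
   q1   q3  q2 
   q2   q4  q5 
   q3   q4  q6 
   q4   q4  q2 
   q5   q5  q5 
 * q6   q7  q8 
 * q7   q7  q6 
   q8   q8  q8 
(> = start, * = accepting)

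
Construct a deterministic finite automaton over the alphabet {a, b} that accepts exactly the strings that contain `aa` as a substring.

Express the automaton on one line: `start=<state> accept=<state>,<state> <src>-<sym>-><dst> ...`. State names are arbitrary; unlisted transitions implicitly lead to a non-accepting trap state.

States S0..S1 record the length of the longest prefix of `aa` that matches the current input suffix. Reaching S2 means `aa` has been seen, and we stay there forever. Accept from S2.
A 3-state machine:
        a   b  
>  S0   S1  S0 
   S1   S2  S0 
 * S2   S2  S2 
(> = start, * = accepting)

start=S0 accept=S2 S0-a->S1 S0-b->S0 S1-a->S2 S1-b->S0 S2-a->S2 S2-b->S2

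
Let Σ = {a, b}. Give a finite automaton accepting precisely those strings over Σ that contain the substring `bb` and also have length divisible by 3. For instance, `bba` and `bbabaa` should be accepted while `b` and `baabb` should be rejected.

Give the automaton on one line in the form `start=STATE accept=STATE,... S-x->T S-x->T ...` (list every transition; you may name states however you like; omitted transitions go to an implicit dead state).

start=s0 accept=s7 s0-a->s1 s0-b->s2 s1-a->s3 s1-b->s4 s2-a->s3 s2-b->s5 s3-a->s0 s3-b->s6 s4-a->s0 s4-b->s7 s5-a->s7 s5-b->s7 s6-a->s1 s6-b->s8 s7-a->s8 s7-b->s8 s8-a->s5 s8-b->s5

Run two small machines in parallel and take their product. The first has 3 states tracking whether and how much of `bb` has been seen; the second has 3 states tracking the input length modulo 3. A product state is a pair (one from each), accepting exactly when both do.
With 9 states:
        a   b  
>  s0   s1  s2 
   s1   s3  s4 
   s2   s3  s5 
   s3   s0  s6 
   s4   s0  s7 
   s5   s7  s7 
   s6   s1  s8 
 * s7   s8  s8 
   s8   s5  s5 
(> = start, * = accepting)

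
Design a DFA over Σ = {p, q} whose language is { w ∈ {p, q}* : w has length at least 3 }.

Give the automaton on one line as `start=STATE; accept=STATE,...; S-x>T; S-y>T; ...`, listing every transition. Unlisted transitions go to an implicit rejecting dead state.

We only need to distinguish lengths 0, 1, …, 3, and '>3'. Chain S0 → S1 → S2 → S3 → S4 on every symbol, with S4 looping. Accepting states: {S3, S4}.
        p   q  
>  S0   S1  S1 
   S1   S2  S2 
   S2   S3  S3 
 * S3   S4  S4 
 * S4   S4  S4 
(> = start, * = accepting)

start=S0; accept=S3,S4; S0-p>S1; S0-q>S1; S1-p>S2; S1-q>S2; S2-p>S3; S2-q>S3; S3-p>S4; S3-q>S4; S4-p>S4; S4-q>S4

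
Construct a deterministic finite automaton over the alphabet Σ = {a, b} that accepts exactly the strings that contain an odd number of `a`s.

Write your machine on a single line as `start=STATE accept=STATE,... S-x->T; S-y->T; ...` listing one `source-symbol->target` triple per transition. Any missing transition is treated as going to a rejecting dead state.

The only thing that matters is how many `a`s have appeared, reduced mod 2. Use one state per residue: S0 for 0, …, S1 for 1. Reading `a` moves to the next residue; anything else stays put. S1 is accepting.
2 states suffice.
        a   b  
>  S0   S1  S0 
 * S1   S0  S1 
(> = start, * = accepting)

start=S0; accept=S1; S0-a->S1; S0-b->S0; S1-a->S0; S1-b->S1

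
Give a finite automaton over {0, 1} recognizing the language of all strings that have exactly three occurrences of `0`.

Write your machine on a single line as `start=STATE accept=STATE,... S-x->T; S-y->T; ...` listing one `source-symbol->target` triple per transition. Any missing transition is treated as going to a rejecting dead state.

Only the number of `0`s matters, and only up to 4. Make a chain S0 → S1 → S2 → S3 → S4 advanced by each `0` (with S4 absorbing); every other symbol self-loops. The accepting set is {S3}.
5 states suffice.
        0   1  
>  S0   S1  S0 
   S1   S2  S1 
   S2   S3  S2 
 * S3   S4  S3 
   S4   S4  S4 
(> = start, * = accepting)

start=S0; accept=S3; S0-0->S1; S0-1->S0; S1-0->S2; S1-1->S1; S2-0->S3; S2-1->S2; S3-0->S4; S3-1->S3; S4-0->S4; S4-1->S4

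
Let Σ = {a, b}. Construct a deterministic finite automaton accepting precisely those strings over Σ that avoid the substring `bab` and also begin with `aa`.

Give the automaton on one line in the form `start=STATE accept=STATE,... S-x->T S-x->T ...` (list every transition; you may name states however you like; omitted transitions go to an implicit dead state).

start=q0 accept=q3,q4,q5 q0-a->q1 q0-b->q2 q1-a->q3 q1-b->q2 q2-a->q2 q2-b->q2 q3-a->q3 q3-b->q4 q4-a->q5 q4-b->q4 q5-a->q3 q5-b->q2

Run two small machines in parallel and take their product. One (4 states) tracks partial matches of the forbidden pattern `bab`; the other (4 states) tracks whether the input so far still matches the prefix `aa`. Each combined state is a pair, one component from each; accept when both components accept. Equivalent product states are then merged.
        a   b  
>  q0   q1  q2 
   q1   q3  q2 
   q2   q2  q2 
 * q3   q3  q4 
 * q4   q5  q4 
 * q5   q3  q2 
(> = start, * = accepting)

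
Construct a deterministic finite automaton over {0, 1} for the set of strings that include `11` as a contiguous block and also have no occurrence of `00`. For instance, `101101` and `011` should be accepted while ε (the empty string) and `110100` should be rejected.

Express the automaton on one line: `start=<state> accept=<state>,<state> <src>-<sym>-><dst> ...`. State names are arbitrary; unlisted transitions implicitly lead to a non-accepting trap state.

Run two small machines in parallel and take their product. The first has 3 states tracking whether and how much of `11` has been seen; the second has 3 states tracking partial matches of the forbidden pattern `00`. A product state is a pair (one from each), accepting exactly when both do.
With 8 states:
        0   1  
>  s0   s1  s2 
   s1   s3  s2 
   s2   s1  s4 
   s3   s3  s5 
 * s4   s6  s4 
   s5   s3  s7 
 * s6   s7  s4 
   s7   s7  s7 
(> = start, * = accepting)

start=s0 accept=s4,s6 s0-0->s1 s0-1->s2 s1-0->s3 s1-1->s2 s2-0->s1 s2-1->s4 s3-0->s3 s3-1->s5 s4-0->s6 s4-1->s4 s5-0->s3 s5-1->s7 s6-0->s7 s6-1->s4 s7-0->s7 s7-1->s7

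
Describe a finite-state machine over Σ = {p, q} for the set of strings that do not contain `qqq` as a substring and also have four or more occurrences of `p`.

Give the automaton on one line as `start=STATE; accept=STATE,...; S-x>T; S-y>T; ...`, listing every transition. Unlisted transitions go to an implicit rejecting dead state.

Run two small machines in parallel and take their product. The first has 4 states tracking partial matches of the forbidden pattern `qqq`; the second has 6 states tracking the count of `p`s, saturating at 5. A product state is a pair (one from each), accepting exactly when both do. Minimizing collapses redundant product states.
A 16-state machine:
          p    q  
>  S0     S1   S2 
   S1     S3   S4 
   S2     S1   S5 
   S3     S6   S7 
   S4     S3   S8 
   S5     S1   S9 
   S6    S10  S11 
   S7     S6  S12 
   S8     S3   S9 
   S9     S9   S9 
 * S10   S10  S13 
   S11   S10  S14 
   S12    S6   S9 
 * S13   S10  S15 
   S14   S10   S9 
 * S15   S10   S9 
(> = start, * = accepting)

start=S0; accept=S10,S13,S15; S0-p>S1; S0-q>S2; S1-p>S3; S1-q>S4; S2-p>S1; S2-q>S5; S3-p>S6; S3-q>S7; S4-p>S3; S4-q>S8; S5-p>S1; S5-q>S9; S6-p>S10; S6-q>S11; S7-p>S6; S7-q>S12; S8-p>S3; S8-q>S9; S9-p>S9; S9-q>S9; S10-p>S10; S10-q>S13; S11-p>S10; S11-q>S14; S12-p>S6; S12-q>S9; S13-p>S10; S13-q>S15; S14-p>S10; S14-q>S9; S15-p>S10; S15-q>S9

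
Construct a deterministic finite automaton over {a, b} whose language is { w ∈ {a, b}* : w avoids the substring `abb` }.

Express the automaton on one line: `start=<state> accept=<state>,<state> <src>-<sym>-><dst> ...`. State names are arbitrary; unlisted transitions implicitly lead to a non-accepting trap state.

start=s0 accept=s0,s1,s2 s0-a->s1 s0-b->s0 s1-a->s1 s1-b->s2 s2-a->s1 s2-b->s3 s3-a->s3 s3-b->s3

Track partial matches of the forbidden pattern `abb`. State s3 is a dead state reached once `abb` has occurred; every other state accepts. s0 means no part of `abb` is currently matched.
With 4 states:
        a   b  
>* s0   s1  s0 
 * s1   s1  s2 
 * s2   s1  s3 
   s3   s3  s3 
(> = start, * = accepting)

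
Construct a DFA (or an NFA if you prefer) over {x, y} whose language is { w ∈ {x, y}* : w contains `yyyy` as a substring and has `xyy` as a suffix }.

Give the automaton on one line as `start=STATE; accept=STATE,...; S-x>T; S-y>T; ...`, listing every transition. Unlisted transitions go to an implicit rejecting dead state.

start=S0; accept=S10; S0-x>S1; S0-y>S2; S1-x>S1; S1-y>S3; S2-x>S1; S2-y>S4; S3-x>S1; S3-y>S5; S4-x>S1; S4-y>S6; S5-x>S1; S5-y>S6; S6-x>S1; S6-y>S7; S7-x>S8; S7-y>S7; S8-x>S8; S8-y>S9; S9-x>S8; S9-y>S10; S10-x>S8; S10-y>S7

Run two small machines in parallel and take their product. The first has 5 states tracking whether and how much of `yyyy` has been seen; the second has 4 states tracking how much of the suffix `xyy` has currently been matched. A product state is a pair (one from each), accepting exactly when both do.
11 states suffice.
          x    y  
>  S0     S1   S2 
   S1     S1   S3 
   S2     S1   S4 
   S3     S1   S5 
   S4     S1   S6 
   S5     S1   S6 
   S6     S1   S7 
   S7     S8   S7 
   S8     S8   S9 
   S9     S8  S10 
 * S10    S8   S7 
(> = start, * = accepting)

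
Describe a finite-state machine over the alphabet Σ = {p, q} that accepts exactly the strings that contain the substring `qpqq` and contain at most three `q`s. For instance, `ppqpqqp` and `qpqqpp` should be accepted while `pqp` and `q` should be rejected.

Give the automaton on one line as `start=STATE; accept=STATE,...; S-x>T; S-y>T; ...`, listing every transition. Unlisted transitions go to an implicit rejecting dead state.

start=s0; accept=s5; s0-p>s0; s0-q>s1; s1-p>s2; s1-q>s3; s2-p>s3; s2-q>s4; s3-p>s3; s3-q>s3; s4-p>s3; s4-q>s5; s5-p>s5; s5-q>s3

Build one automaton per condition and run them in lockstep. The first has 5 states tracking whether and how much of `qpqq` has been seen; the second has 5 states tracking the count of `q`s, saturating at 4. A product state is a pair (one from each), accepting exactly when both do. Equivalent product states are then merged.
6 states suffice.
        p   q  
>  s0   s0  s1 
   s1   s2  s3 
   s2   s3  s4 
   s3   s3  s3 
   s4   s3  s5 
 * s5   s5  s3 
(> = start, * = accepting)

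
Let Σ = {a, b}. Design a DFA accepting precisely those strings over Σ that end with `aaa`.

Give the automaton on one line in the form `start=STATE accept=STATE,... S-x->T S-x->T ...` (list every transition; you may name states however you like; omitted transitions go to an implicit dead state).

start=s0 accept=s3 s0-a->s1 s0-b->s0 s1-a->s2 s1-b->s0 s2-a->s3 s2-b->s0 s3-a->s3 s3-b->s0

Remember how much of `aaa` the current input suffix matches. State s0 means no match yet; s1 means the last symbol is `a`; s2 means the last 2 symbols are `aa`; s3 means the last 3 symbols are `aaa`. Only s3 accepts. On a mismatch, fall back to the longest proper suffix that is still a prefix of `aaa`.
        a   b  
>  s0   s1  s0 
   s1   s2  s0 
   s2   s3  s0 
 * s3   s3  s0 
(> = start, * = accepting)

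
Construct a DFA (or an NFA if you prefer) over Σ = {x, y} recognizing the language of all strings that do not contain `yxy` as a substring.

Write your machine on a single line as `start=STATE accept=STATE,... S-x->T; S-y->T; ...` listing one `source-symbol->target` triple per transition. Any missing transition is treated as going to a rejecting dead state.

This is the complement of 'contains `yxy`'. Use the same substring-matching states — S0 through S3 holding how much of `yxy` has just been matched — but flip the accepting set: everything except the trap S3 accepts.
4 states suffice.
        x   y  
>* S0   S0  S1 
 * S1   S2  S1 
 * S2   S0  S3 
   S3   S3  S3 
(> = start, * = accepting)

start=S0; accept=S0,S1,S2; S0-x->S0; S0-y->S1; S1-x->S2; S1-y->S1; S2-x->S0; S2-y->S3; S3-x->S3; S3-y->S3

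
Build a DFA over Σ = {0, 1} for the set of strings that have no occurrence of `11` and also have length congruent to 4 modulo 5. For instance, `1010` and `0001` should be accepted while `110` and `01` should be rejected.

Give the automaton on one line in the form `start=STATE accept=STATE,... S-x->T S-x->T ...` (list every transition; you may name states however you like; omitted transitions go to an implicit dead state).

Build one automaton per condition and run them in lockstep. The first has 3 states tracking partial matches of the forbidden pattern `11`; the second has 5 states tracking the input length modulo 5. A product state is a pair (one from each), accepting exactly when both do. After merging equivalent states the machine shrinks.
11 states suffice.
          0    1  
>  S0     S1   S2 
   S1     S3   S4 
   S2     S3   S5 
   S3     S6   S7 
   S4     S6   S5 
   S5     S5   S5 
   S6     S8   S9 
   S7     S8   S5 
 * S8     S0  S10 
 * S9     S0   S5 
   S10    S1   S5 
(> = start, * = accepting)

start=S0 accept=S8,S9 S0-0->S1 S0-1->S2 S1-0->S3 S1-1->S4 S2-0->S3 S2-1->S5 S3-0->S6 S3-1->S7 S4-0->S6 S4-1->S5 S5-0->S5 S5-1->S5 S6-0->S8 S6-1->S9 S7-0->S8 S7-1->S5 S8-0->S0 S8-1->S10 S9-0->S0 S9-1->S5 S10-0->S1 S10-1->S5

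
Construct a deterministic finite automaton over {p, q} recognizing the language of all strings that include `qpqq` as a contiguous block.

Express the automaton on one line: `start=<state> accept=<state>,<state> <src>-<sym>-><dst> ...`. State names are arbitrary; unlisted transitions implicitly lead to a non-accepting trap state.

Track how much of `qpqq` has been matched so far: state s0 is no progress, s4 is the absorbing accept state reached once `qpqq` has occurred. Intermediate states record partial matches; on a mismatch, fall back to the longest reusable overlap.
5 states suffice.
        p   q  
>  s0   s0  s1 
   s1   s2  s1 
   s2   s0  s3 
   s3   s2  s4 
 * s4   s4  s4 
(> = start, * = accepting)

start=s0 accept=s4 s0-p->s0 s0-q->s1 s1-p->s2 s1-q->s1 s2-p->s0 s2-q->s3 s3-p->s2 s3-q->s4 s4-p->s4 s4-q->s4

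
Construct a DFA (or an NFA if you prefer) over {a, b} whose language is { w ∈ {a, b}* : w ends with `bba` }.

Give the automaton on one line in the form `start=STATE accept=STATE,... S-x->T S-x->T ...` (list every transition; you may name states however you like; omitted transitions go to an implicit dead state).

start=q0 accept=q3 q0-a->q0 q0-b->q1 q1-a->q0 q1-b->q2 q2-a->q3 q2-b->q2 q3-a->q0 q3-b->q1

Remember how much of `bba` the current input suffix matches. State q0 means no match yet; q1 means the last symbol is `b`; q2 means the last 2 symbols are `bb`; q3 means the last 3 symbols are `bba`. Only q3 accepts. On a mismatch, fall back to the longest proper suffix that is still a prefix of `bba`.
With 4 states:
        a   b  
>  q0   q0  q1 
   q1   q0  q2 
   q2   q3  q2 
 * q3   q0  q1 
(> = start, * = accepting)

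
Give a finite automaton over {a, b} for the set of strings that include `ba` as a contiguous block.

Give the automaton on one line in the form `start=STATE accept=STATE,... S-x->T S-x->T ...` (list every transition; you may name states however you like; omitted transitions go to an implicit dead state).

start=q0 accept=q2 q0-a->q0 q0-b->q1 q1-a->q2 q1-b->q1 q2-a->q2 q2-b->q2

States q0..q1 record the length of the longest prefix of `ba` that matches the current input suffix. Reaching q2 means `ba` has been seen, and we stay there forever. Accept from q2.
A 3-state machine:
        a   b  
>  q0   q0  q1 
   q1   q2  q1 
 * q2   q2  q2 
(> = start, * = accepting)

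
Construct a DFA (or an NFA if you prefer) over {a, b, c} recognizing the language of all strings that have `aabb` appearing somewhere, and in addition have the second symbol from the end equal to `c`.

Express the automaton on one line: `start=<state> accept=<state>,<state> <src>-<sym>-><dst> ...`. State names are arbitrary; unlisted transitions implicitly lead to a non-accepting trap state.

Build one automaton per condition and run them in lockstep. One (5 states) tracks whether and how much of `aabb` has been seen; the other (13 states) tracks the last 2 symbols read. Each combined state is a pair, one component from each; accept when both components accept. After merging equivalent states the machine shrinks.
An 8-state machine:
        a   b   c  
>  q0   q1  q0  q0 
   q1   q2  q0  q0 
   q2   q2  q3  q0 
   q3   q1  q4  q0 
   q4   q4  q4  q5 
   q5   q6  q6  q7 
 * q6   q4  q4  q5 
 * q7   q6  q6  q7 
(> = start, * = accepting)

start=q0 accept=q6,q7 q0-a->q1 q0-b->q0 q0-c->q0 q1-a->q2 q1-b->q0 q1-c->q0 q2-a->q2 q2-b->q3 q2-c->q0 q3-a->q1 q3-b->q4 q3-c->q0 q4-a->q4 q4-b->q4 q4-c->q5 q5-a->q6 q5-b->q6 q5-c->q7 q6-a->q4 q6-b->q4 q6-c->q5 q7-a->q6 q7-b->q6 q7-c->q7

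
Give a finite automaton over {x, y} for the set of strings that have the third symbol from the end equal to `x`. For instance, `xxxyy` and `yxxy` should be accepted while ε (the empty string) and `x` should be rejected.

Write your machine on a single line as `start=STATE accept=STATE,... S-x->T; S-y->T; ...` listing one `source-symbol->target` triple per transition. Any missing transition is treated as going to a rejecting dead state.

start=q0; accept=q7,q8,q9,q10; q0-x->q1; q0-y->q2; q1-x->q3; q1-y->q4; q2-x->q5; q2-y->q6; q3-x->q7; q3-y->q8; q4-x->q9; q4-y->q10; q5-x->q11; q5-y->q12; q6-x->q13; q6-y->q14; q7-x->q7; q7-y->q8; q8-x->q9; q8-y->q10; q9-x->q11; q9-y->q12; q10-x->q13; q10-y->q14; q11-x->q7; q11-y->q8; q12-x->q9; q12-y->q10; q13-x->q11; q13-y->q12; q14-x->q13; q14-y->q14

A DFA must remember the last 3 symbols (since which symbol is third-to-last isn't known until the input ends). Use one state per possible window of the last ≤3 symbols; accept from those whose window starts with `x`.
With 15 states:
          x    y  
>  q0     q1   q2 
   q1     q3   q4 
   q2     q5   q6 
   q3     q7   q8 
   q4     q9  q10 
   q5    q11  q12 
   q6    q13  q14 
 * q7     q7   q8 
 * q8     q9  q10 
 * q9    q11  q12 
 * q10   q13  q14 
   q11    q7   q8 
   q12    q9  q10 
   q13   q11  q12 
   q14   q13  q14 
(> = start, * = accepting)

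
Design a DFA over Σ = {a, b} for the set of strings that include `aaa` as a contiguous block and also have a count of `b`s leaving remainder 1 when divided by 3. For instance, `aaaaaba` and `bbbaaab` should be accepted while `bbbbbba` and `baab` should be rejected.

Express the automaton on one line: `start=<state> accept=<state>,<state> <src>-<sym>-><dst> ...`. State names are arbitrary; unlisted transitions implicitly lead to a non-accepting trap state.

start=q0 accept=q9 q0-a->q1 q0-b->q2 q1-a->q3 q1-b->q2 q2-a->q4 q2-b->q5 q3-a->q6 q3-b->q2 q4-a->q7 q4-b->q5 q5-a->q8 q5-b->q0 q6-a->q6 q6-b->q9 q7-a->q9 q7-b->q5 q8-a->q10 q8-b->q0 q9-a->q9 q9-b->q11 q10-a->q11 q10-b->q0 q11-a->q11 q11-b->q6

Run two small machines in parallel and take their product. One (4 states) tracks whether and how much of `aaa` has been seen; the other (3 states) tracks the count of `b`s modulo 3. Each combined state is a pair, one component from each; accept when both components accept.
          a    b  
>  q0     q1   q2 
   q1     q3   q2 
   q2     q4   q5 
   q3     q6   q2 
   q4     q7   q5 
   q5     q8   q0 
   q6     q6   q9 
   q7     q9   q5 
   q8    q10   q0 
 * q9     q9  q11 
   q10   q11   q0 
   q11   q11   q6 
(> = start, * = accepting)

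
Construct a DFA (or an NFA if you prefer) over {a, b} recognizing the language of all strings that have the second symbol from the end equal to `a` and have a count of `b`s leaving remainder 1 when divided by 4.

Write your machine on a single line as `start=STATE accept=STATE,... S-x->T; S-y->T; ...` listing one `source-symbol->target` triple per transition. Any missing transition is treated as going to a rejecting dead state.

Handle the two conditions separately and then intersect. One (7 states) tracks the last 2 symbols read; the other (4 states) tracks the count of `b`s modulo 4. Each combined state is a pair, one component from each; accept when both components accept.
          a    b  
>  q0     q1   q2 
   q1     q3   q4 
   q2     q5   q6 
   q3     q3   q4 
 * q4     q5   q6 
   q5     q7   q8 
   q6     q9  q10 
 * q7     q7   q8 
   q8     q9  q10 
   q9    q11  q12 
   q10   q13  q14 
   q11   q11  q12 
   q12   q13  q14 
   q13   q15  q16 
   q14   q17  q18 
   q15   q15  q16 
   q16   q17  q18 
   q17    q3   q4 
   q18    q5   q6 
(> = start, * = accepting)

start=q0; accept=q4,q7; q0-a->q1; q0-b->q2; q1-a->q3; q1-b->q4; q2-a->q5; q2-b->q6; q3-a->q3; q3-b->q4; q4-a->q5; q4-b->q6; q5-a->q7; q5-b->q8; q6-a->q9; q6-b->q10; q7-a->q7; q7-b->q8; q8-a->q9; q8-b->q10; q9-a->q11; q9-b->q12; q10-a->q13; q10-b->q14; q11-a->q11; q11-b->q12; q12-a->q13; q12-b->q14; q13-a->q15; q13-b->q16; q14-a->q17; q14-b->q18; q15-a->q15; q15-b->q16; q16-a->q17; q16-b->q18; q17-a->q3; q17-b->q4; q18-a->q5; q18-b->q6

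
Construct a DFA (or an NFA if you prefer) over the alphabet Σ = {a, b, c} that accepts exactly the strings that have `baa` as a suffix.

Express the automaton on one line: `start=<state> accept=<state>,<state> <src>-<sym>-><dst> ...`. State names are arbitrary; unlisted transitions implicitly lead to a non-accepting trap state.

Let each state record the length of the longest suffix of the input read so far that is also a prefix of `baa`. q1 means the last symbol is `b`; q2 means the last 2 symbols are `ba`; q3 means the last 3 symbols are `baa`. Accept only at q3, where the string currently ends in `baa`.
        a   b   c  
>  q0   q0  q1  q0 
   q1   q2  q1  q0 
   q2   q3  q1  q0 
 * q3   q0  q1  q0 
(> = start, * = accepting)

start=q0 accept=q3 q0-a->q0 q0-b->q1 q0-c->q0 q1-a->q2 q1-b->q1 q1-c->q0 q2-a->q3 q2-b->q1 q2-c->q0 q3-a->q0 q3-b->q1 q3-c->q0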